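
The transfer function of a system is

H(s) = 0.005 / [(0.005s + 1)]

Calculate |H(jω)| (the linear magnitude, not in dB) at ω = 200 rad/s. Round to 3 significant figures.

At ω = 200 rad/s:
pole (1 + j200·0.005) = 1 + j1 → |·| ≈ 1.4142, ∠ ≈ 45.00°
|H| = 0.005 · 1 / (1.4142) ≈ 0.0035356

0.00354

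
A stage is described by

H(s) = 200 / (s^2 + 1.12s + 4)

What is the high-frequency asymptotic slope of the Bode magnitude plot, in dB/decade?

-40 dB/decade

Each pole contributes −20 dB/decade at high frequency; each zero contributes +20 dB/decade.
Net: 0 zero(s) − 2 pole(s) → -40 dB/decade.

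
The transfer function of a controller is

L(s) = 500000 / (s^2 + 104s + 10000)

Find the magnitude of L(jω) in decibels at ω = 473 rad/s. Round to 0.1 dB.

7.2 dB

At s = jω = j473:
quadratic: (j473)² + 104·j473 + 10000 = -213729 + j49192 → |·| ≈ 2.1932e+05, ∠ ≈ 167.04°
|L| = 500000 / 2.1932e+05 ≈ 2.2798
Gain = 20 log₁₀(2.2798) ≈ 7.16 dB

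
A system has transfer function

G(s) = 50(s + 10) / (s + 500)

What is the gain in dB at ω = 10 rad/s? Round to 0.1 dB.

At s = jω = j10:
zero (s+10): 10 + j10 → |·| = √(10²+10²) = √200 ≈ 14.142, ∠ = arctan(10/10) ≈ 45.00°
pole (s+500): 500 + j10 → |·| = √(500²+10²) = √250100 ≈ 500.1, ∠ = arctan(10/500) ≈ 1.15°
|G| = 50 · 14.142 / 500.1 ≈ 1.4139
Gain = 20 log₁₀(1.4139) ≈ 3.01 dB

3.0 dB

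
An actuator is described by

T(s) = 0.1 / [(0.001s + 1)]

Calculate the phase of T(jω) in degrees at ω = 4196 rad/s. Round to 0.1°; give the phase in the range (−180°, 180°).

-76.6°

At ω = 4196 rad/s:
pole (1 + j4196·0.001) = 1 + j4.196 → |·| ≈ 4.3135, ∠ ≈ 76.60°
∠T = (0°) − (76.60°) = -76.60°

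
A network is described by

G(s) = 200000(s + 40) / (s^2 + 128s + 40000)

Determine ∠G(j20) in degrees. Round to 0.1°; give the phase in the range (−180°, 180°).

22.9°

At s = jω = j20:
zero (s+40): 40 + j20 → |·| = √(40²+20²) = √2000 ≈ 44.721, ∠ = arctan(20/40) ≈ 26.57°
quadratic: (j20)² + 128·j20 + 40000 = 39600 + j2560 → |·| ≈ 39683, ∠ ≈ 3.70°
∠G = 26.57° − 3.70° = 22.87°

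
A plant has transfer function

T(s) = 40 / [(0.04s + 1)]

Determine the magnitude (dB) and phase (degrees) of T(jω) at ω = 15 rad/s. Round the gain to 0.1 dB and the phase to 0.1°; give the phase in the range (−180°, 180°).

At ω = 15 rad/s:
pole (1 + j15·0.04) = 1 + j0.6 → |·| ≈ 1.1662, ∠ ≈ 30.96°
|T| = 40 · 1 / (1.1662) ≈ 34.299
Gain = 20 log₁₀(34.299) ≈ 30.71 dB
∠T = (0°) − (30.96°) = -30.96°

30.7 dB, -31.0°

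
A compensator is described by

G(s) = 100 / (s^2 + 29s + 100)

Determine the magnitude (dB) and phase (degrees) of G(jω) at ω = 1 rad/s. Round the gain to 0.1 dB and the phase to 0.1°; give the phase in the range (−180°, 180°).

-0.3 dB, -16.3°

Substitute s = j1:
Numerator: 100 = 100 + j0
Denominator: (j1)^2 + 29(j1) + 100 = 99 + j29
|N| = √(100² + 0²) ≈ 100, ∠N ≈ 0.00°
|D| = √(99² + 29²) ≈ 103.16, ∠D ≈ 16.33°
|G| = 100 / 103.16 ≈ 0.96937
Gain = 20 log₁₀(0.96937) ≈ -0.27 dB
∠G = 0.00° − 16.33° = -16.33°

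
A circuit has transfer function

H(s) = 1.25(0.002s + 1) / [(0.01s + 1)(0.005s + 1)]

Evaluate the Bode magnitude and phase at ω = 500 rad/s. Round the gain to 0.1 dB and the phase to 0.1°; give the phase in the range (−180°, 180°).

-17.8 dB, -101.9°

At ω = 500 rad/s:
zero (1 + j500·0.002) = 1 + j1 → |·| ≈ 1.4142, ∠ ≈ 45.00°
pole (1 + j500·0.01) = 1 + j5 → |·| ≈ 5.099, ∠ ≈ 78.69°
pole (1 + j500·0.005) = 1 + j2.5 → |·| ≈ 2.6926, ∠ ≈ 68.20°
|H| = 1.25 · 1.4142 / (5.099 · 2.6926) ≈ 0.12875
Gain = 20 log₁₀(0.12875) ≈ -17.81 dB
∠H = (45.00°) − (78.69° + 68.20°) = -101.89°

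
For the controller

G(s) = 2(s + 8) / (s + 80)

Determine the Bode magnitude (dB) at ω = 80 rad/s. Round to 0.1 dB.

3.1 dB

At s = jω = j80:
zero (s+8): 8 + j80 → |·| = √(8²+80²) = √6464 ≈ 80.399, ∠ = arctan(80/8) ≈ 84.29°
pole (s+80): 80 + j80 → |·| = √(80²+80²) = √12800 ≈ 113.14, ∠ = arctan(80/80) ≈ 45.00°
|G| = 2 · 80.399 / 113.14 ≈ 1.4212
Gain = 20 log₁₀(1.4212) ≈ 3.05 dB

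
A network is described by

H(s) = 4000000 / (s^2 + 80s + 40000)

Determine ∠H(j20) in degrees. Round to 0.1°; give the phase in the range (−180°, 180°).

At s = jω = j20:
quadratic: (j20)² + 80·j20 + 40000 = 39600 + j1600 → |·| ≈ 39632, ∠ ≈ 2.31°
∠H = 0.00° − 2.31° = -2.31°

-2.3°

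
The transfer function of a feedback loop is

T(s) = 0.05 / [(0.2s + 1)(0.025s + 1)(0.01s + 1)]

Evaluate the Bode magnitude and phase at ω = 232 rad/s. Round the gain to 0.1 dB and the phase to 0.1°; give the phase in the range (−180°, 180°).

At ω = 232 rad/s:
pole (1 + j232·0.2) = 1 + j46.4 → |·| ≈ 46.411, ∠ ≈ 88.77°
pole (1 + j232·0.025) = 1 + j5.8 → |·| ≈ 5.8856, ∠ ≈ 80.22°
pole (1 + j232·0.01) = 1 + j2.32 → |·| ≈ 2.5263, ∠ ≈ 66.68°
|T| = 0.05 · 1 / (46.411 · 5.8856 · 2.5263) ≈ 7.2456e-05
Gain = 20 log₁₀(7.2456e-05) ≈ -82.80 dB
∠T = (0°) − (88.77° + 80.22° + 66.68°) = -235.67° ≡ 124.33° (principal value)

-82.8 dB, 124.3°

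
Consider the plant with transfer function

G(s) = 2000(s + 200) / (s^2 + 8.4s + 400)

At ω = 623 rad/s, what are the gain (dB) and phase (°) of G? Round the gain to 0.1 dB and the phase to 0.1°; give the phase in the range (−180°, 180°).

10.6 dB, -107.0°

At s = jω = j623:
zero (s+200): 200 + j623 → |·| = √(200²+623²) = √428129 ≈ 654.32, ∠ = arctan(623/200) ≈ 72.20°
quadratic: (j623)² + 8.4·j623 + 400 = -387729 + j5233.2 → |·| ≈ 3.8776e+05, ∠ ≈ 179.23°
|G| = 2000 · 654.32 / 3.8776e+05 ≈ 3.3749
Gain = 20 log₁₀(3.3749) ≈ 10.57 dB
∠G = 72.20° − 179.23° = -107.03°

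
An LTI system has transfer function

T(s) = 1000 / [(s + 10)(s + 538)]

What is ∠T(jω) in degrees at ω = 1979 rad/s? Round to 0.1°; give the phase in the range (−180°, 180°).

At s = jω = j1979:
pole (s+10): 10 + j1979 → |·| = √(10²+1979²) = √3916541 ≈ 1979, ∠ = arctan(1979/10) ≈ 89.71°
pole (s+538): 538 + j1979 → |·| = √(538²+1979²) = √4205885 ≈ 2050.8, ∠ = arctan(1979/538) ≈ 74.79°
∠T = 0.00° − 164.50° = -164.50°

-164.5°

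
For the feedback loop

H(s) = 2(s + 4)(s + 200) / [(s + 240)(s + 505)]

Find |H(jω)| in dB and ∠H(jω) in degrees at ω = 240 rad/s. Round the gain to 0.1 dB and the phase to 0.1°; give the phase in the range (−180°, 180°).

At s = jω = j240:
zero (s+4): 4 + j240 → |·| = √(4²+240²) = √57616 ≈ 240.03, ∠ = arctan(240/4) ≈ 89.05°
zero (s+200): 200 + j240 → |·| = √(200²+240²) = √97600 ≈ 312.41, ∠ = arctan(240/200) ≈ 50.19°
pole (s+240): 240 + j240 → |·| = √(240²+240²) = √115200 ≈ 339.41, ∠ = arctan(240/240) ≈ 45.00°
pole (s+505): 505 + j240 → |·| = √(505²+240²) = √312625 ≈ 559.13, ∠ = arctan(240/505) ≈ 25.42°
|H| = 2 · 74988 / 1.8977e+05 ≈ 0.7903
Gain = 20 log₁₀(0.7903) ≈ -2.04 dB
∠H = 139.24° − 70.42° = 68.82°

-2.0 dB, 68.8°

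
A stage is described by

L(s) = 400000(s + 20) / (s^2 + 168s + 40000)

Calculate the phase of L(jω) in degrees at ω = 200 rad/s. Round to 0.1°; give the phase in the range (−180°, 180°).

At s = jω = j200:
zero (s+20): 20 + j200 → |·| = √(20²+200²) = √40400 ≈ 201, ∠ = arctan(200/20) ≈ 84.29°
quadratic: (j200)² + 168·j200 + 40000 = 0 + j33600 → |·| ≈ 33600, ∠ ≈ 90.00°
∠L = 84.29° − 90.00° = -5.71°

-5.7°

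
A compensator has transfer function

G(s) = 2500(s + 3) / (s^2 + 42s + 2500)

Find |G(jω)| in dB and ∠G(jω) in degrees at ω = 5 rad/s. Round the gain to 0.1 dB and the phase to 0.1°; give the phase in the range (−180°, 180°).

At s = jω = j5:
zero (s+3): 3 + j5 → |·| = √(3²+5²) = √34 ≈ 5.831, ∠ = arctan(5/3) ≈ 59.04°
quadratic: (j5)² + 42·j5 + 2500 = 2475 + j210 → |·| ≈ 2483.9, ∠ ≈ 4.85°
|G| = 2500 · 5.831 / 2483.9 ≈ 5.8688
Gain = 20 log₁₀(5.8688) ≈ 15.37 dB
∠G = 59.04° − 4.85° = 54.19°

15.4 dB, 54.2°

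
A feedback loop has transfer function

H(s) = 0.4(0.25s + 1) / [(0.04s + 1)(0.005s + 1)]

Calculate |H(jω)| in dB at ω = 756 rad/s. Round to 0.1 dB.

-3.9 dB

At ω = 756 rad/s:
zero (1 + j756·0.25) = 1 + j189 → |·| ≈ 189, ∠ ≈ 89.70°
pole (1 + j756·0.04) = 1 + j30.24 → |·| ≈ 30.257, ∠ ≈ 88.11°
pole (1 + j756·0.005) = 1 + j3.78 → |·| ≈ 3.91, ∠ ≈ 75.18°
|H| = 0.4 · 189 / (30.257 · 3.91) ≈ 0.63903
Gain = 20 log₁₀(0.63903) ≈ -3.89 dB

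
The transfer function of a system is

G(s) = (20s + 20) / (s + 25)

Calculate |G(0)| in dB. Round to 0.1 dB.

G(0) = 20 / 25 = 0.8
20 log₁₀(0.8) ≈ -1.94 dB

-1.9 dB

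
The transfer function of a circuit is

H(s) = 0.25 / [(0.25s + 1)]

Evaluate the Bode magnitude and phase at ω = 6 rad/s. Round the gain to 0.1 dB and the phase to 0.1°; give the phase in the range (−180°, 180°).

-17.2 dB, -56.3°

At ω = 6 rad/s:
pole (1 + j6·0.25) = 1 + j1.5 → |·| ≈ 1.8028, ∠ ≈ 56.31°
|H| = 0.25 · 1 / (1.8028) ≈ 0.13867
Gain = 20 log₁₀(0.13867) ≈ -17.16 dB
∠H = (0°) − (56.31°) = -56.31°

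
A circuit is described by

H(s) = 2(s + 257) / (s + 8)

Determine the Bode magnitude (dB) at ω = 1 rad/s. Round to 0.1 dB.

At s = jω = j1:
zero (s+257): 257 + j1 → |·| = √(257²+1²) = √66050 ≈ 257, ∠ = arctan(1/257) ≈ 0.22°
pole (s+8): 8 + j1 → |·| = √(8²+1²) = √65 ≈ 8.0623, ∠ = arctan(1/8) ≈ 7.13°
|H| = 2 · 257 / 8.0623 ≈ 63.754
Gain = 20 log₁₀(63.754) ≈ 36.09 dB

36.1 dB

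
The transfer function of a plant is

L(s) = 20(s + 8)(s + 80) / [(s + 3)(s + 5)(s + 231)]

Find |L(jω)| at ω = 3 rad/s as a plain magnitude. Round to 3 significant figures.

2.39

At s = jω = j3:
zero (s+8): 8 + j3 → |·| = √(8²+3²) = √73 ≈ 8.544, ∠ = arctan(3/8) ≈ 20.56°
zero (s+80): 80 + j3 → |·| = √(80²+3²) = √6409 ≈ 80.056, ∠ = arctan(3/80) ≈ 2.15°
pole (s+3): 3 + j3 → |·| = √(3²+3²) = √18 ≈ 4.2426, ∠ = arctan(3/3) ≈ 45.00°
pole (s+5): 5 + j3 → |·| = √(5²+3²) = √34 ≈ 5.831, ∠ = arctan(3/5) ≈ 30.96°
pole (s+231): 231 + j3 → |·| = √(231²+3²) = √53370 ≈ 231.02, ∠ = arctan(3/231) ≈ 0.74°
|L| = 20 · 684 / 5715.1 ≈ 2.3937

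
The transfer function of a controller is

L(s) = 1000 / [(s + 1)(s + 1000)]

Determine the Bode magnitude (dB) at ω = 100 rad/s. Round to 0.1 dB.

-40.0 dB

At s = jω = j100:
pole (s+1): 1 + j100 → |·| = √(1²+100²) = √10001 ≈ 100, ∠ = arctan(100/1) ≈ 89.43°
pole (s+1000): 1000 + j100 → |·| = √(1000²+100²) = √1010000 ≈ 1005, ∠ = arctan(100/1000) ≈ 5.71°
|L| = 1000 / 1.005e+05 ≈ 0.0099502
Gain = 20 log₁₀(0.0099502) ≈ -40.04 dB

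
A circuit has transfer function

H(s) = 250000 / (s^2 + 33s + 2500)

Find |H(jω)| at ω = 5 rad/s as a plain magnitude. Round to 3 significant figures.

At s = jω = j5:
quadratic: (j5)² + 33·j5 + 2500 = 2475 + j165 → |·| ≈ 2480.5, ∠ ≈ 3.81°
|H| = 250000 / 2480.5 ≈ 100.79

101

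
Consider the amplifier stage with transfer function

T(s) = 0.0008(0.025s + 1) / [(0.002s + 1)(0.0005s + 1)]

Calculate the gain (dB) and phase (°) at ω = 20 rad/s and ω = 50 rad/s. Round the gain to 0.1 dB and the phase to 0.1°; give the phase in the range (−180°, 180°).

At ω = 20 rad/s:
zero (1 + j20·0.025) = 1 + j0.5 → |·| ≈ 1.118, ∠ ≈ 26.57°
pole (1 + j20·0.002) = 1 + j0.04 → |·| ≈ 1.0008, ∠ ≈ 2.29°
pole (1 + j20·0.0005) = 1 + j0.01 → |·| ≈ 1, ∠ ≈ 0.57°
|T| = 0.0008 · 1.118 / (1.0008 · 1) ≈ 0.00089369
Gain = 20 log₁₀(0.00089369) ≈ -60.98 dB
∠T = (26.57°) − (2.29° + 0.57°) = 23.71°

At ω = 50 rad/s:
zero (1 + j50·0.025) = 1 + j1.25 → |·| ≈ 1.6008, ∠ ≈ 51.34°
pole (1 + j50·0.002) = 1 + j0.1 → |·| ≈ 1.005, ∠ ≈ 5.71°
pole (1 + j50·0.0005) = 1 + j0.025 → |·| ≈ 1.0003, ∠ ≈ 1.43°
|T| = 0.0008 · 1.6008 / (1.005 · 1.0003) ≈ 0.0012739
Gain = 20 log₁₀(0.0012739) ≈ -57.90 dB
∠T = (51.34°) − (5.71° + 1.43°) = 44.20°

ω = 20: -61.0 dB, 23.7°; ω = 50: -57.9 dB, 44.2°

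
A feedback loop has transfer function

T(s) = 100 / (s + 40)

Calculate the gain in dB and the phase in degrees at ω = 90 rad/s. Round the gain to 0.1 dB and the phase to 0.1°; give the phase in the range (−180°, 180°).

0.1 dB, -66.0°

At s = jω = j90:
pole (s+40): 40 + j90 → |·| = √(40²+90²) = √9700 ≈ 98.489, ∠ = arctan(90/40) ≈ 66.04°
|T| = 100 / 98.489 ≈ 1.0153
Gain = 20 log₁₀(1.0153) ≈ 0.13 dB
∠T = 0.00° − 66.04° = -66.04°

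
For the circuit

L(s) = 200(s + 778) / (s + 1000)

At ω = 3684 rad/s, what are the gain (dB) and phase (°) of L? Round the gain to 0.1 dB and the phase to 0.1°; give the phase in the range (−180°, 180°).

45.9 dB, 3.3°

At s = jω = j3684:
zero (s+778): 778 + j3684 → |·| = √(778²+3684²) = √14177140 ≈ 3765.3, ∠ = arctan(3684/778) ≈ 78.08°
pole (s+1000): 1000 + j3684 → |·| = √(1000²+3684²) = √14571856 ≈ 3817.3, ∠ = arctan(3684/1000) ≈ 74.81°
|L| = 200 · 3765.3 / 3817.3 ≈ 197.28
Gain = 20 log₁₀(197.28) ≈ 45.90 dB
∠L = 78.08° − 74.81° = 3.27°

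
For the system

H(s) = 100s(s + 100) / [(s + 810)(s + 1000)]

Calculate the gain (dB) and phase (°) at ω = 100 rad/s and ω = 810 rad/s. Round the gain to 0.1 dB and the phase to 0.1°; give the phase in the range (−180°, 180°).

ω = 100: 4.7 dB, 122.3°; ω = 810: 33.0 dB, 89.0°

At s = jω = j100:
zero (s+100): 100 + j100 → |·| = √(100²+100²) = √20000 ≈ 141.42, ∠ = arctan(100/100) ≈ 45.00°
zero at origin: s = j100 → |·| = 100, ∠ = 90.00°
pole (s+810): 810 + j100 → |·| = √(810²+100²) = √666100 ≈ 816.15, ∠ = arctan(100/810) ≈ 7.04°
pole (s+1000): 1000 + j100 → |·| = √(1000²+100²) = √1010000 ≈ 1005, ∠ = arctan(100/1000) ≈ 5.71°
|H| = 100 · 14142 / 8.2023e+05 ≈ 1.7242
Gain = 20 log₁₀(1.7242) ≈ 4.73 dB
∠H = 135.00° − 12.75° = 122.25°

At s = jω = j810:
zero (s+100): 100 + j810 → |·| = √(100²+810²) = √666100 ≈ 816.15, ∠ = arctan(810/100) ≈ 82.96°
zero at origin: s = j810 → |·| = 810, ∠ = 90.00°
pole (s+810): 810 + j810 → |·| = √(810²+810²) = √1312200 ≈ 1145.5, ∠ = arctan(810/810) ≈ 45.00°
pole (s+1000): 1000 + j810 → |·| = √(1000²+810²) = √1656100 ≈ 1286.9, ∠ = arctan(810/1000) ≈ 39.01°
|H| = 100 · 6.6108e+05 / 1.4741e+06 ≈ 44.846
Gain = 20 log₁₀(44.846) ≈ 33.03 dB
∠H = 172.96° − 84.01° = 88.95°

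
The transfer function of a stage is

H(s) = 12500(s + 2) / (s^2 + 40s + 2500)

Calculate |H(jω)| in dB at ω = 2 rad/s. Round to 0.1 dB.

23.0 dB

At s = jω = j2:
zero (s+2): 2 + j2 → |·| = √(2²+2²) = √8 ≈ 2.8284, ∠ = arctan(2/2) ≈ 45.00°
quadratic: (j2)² + 40·j2 + 2500 = 2496 + j80 → |·| ≈ 2497.3, ∠ ≈ 1.84°
|H| = 12500 · 2.8284 / 2497.3 ≈ 14.157
Gain = 20 log₁₀(14.157) ≈ 23.02 dB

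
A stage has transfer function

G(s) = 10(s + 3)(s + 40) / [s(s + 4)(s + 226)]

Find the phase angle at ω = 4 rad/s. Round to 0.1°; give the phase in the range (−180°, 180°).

-77.2°

At s = jω = j4:
zero (s+3): 3 + j4 → |·| = √(3²+4²) = √25 ≈ 5, ∠ = arctan(4/3) ≈ 53.13°
zero (s+40): 40 + j4 → |·| = √(40²+4²) = √1616 ≈ 40.2, ∠ = arctan(4/40) ≈ 5.71°
pole (s+4): 4 + j4 → |·| = √(4²+4²) = √32 ≈ 5.6569, ∠ = arctan(4/4) ≈ 45.00°
pole (s+226): 226 + j4 → |·| = √(226²+4²) = √51092 ≈ 226.04, ∠ = arctan(4/226) ≈ 1.01°
pole at origin: |s| = 4, ∠ = 90.00° (in denominator)
∠G = 58.84° − 136.01° = -77.17°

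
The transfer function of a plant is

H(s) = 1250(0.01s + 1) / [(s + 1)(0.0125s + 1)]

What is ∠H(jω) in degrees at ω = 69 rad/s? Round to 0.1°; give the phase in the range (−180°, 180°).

-95.3°

At ω = 69 rad/s:
zero (1 + j69·0.01) = 1 + j0.69 → |·| ≈ 1.2149, ∠ ≈ 34.61°
pole (1 + j69·1) = 1 + j69 → |·| ≈ 69.007, ∠ ≈ 89.17°
pole (1 + j69·0.0125) = 1 + j0.8625 → |·| ≈ 1.3206, ∠ ≈ 40.78°
∠H = (34.61°) − (89.17° + 40.78°) = -95.34°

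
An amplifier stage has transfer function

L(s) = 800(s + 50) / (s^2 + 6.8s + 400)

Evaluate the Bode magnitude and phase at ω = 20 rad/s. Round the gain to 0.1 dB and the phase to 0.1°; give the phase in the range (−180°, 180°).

At s = jω = j20:
zero (s+50): 50 + j20 → |·| = √(50²+20²) = √2900 ≈ 53.852, ∠ = arctan(20/50) ≈ 21.80°
quadratic: (j20)² + 6.8·j20 + 400 = 0 + j136 → |·| ≈ 136, ∠ ≈ 90.00°
|L| = 800 · 53.852 / 136 ≈ 316.78
Gain = 20 log₁₀(316.78) ≈ 50.02 dB
∠L = 21.80° − 90.00° = -68.20°

50.0 dB, -68.2°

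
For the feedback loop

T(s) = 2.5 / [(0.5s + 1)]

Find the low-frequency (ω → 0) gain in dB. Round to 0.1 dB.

8.0 dB

T(0) = 2.5 · 1 / 1 = 2.5
20 log₁₀(2.5) ≈ 7.96 dB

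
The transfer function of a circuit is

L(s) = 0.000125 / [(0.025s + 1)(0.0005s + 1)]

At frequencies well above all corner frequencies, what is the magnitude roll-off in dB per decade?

-40 dB/decade

Each pole contributes −20 dB/decade at high frequency; each zero contributes +20 dB/decade.
Net: 0 zero(s) − 2 pole(s) → -40 dB/decade.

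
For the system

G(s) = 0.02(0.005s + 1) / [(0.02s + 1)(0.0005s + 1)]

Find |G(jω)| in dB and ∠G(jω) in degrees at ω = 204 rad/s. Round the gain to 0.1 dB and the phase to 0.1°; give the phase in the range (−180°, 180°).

-43.4 dB, -36.5°

At ω = 204 rad/s:
zero (1 + j204·0.005) = 1 + j1.02 → |·| ≈ 1.4284, ∠ ≈ 45.57°
pole (1 + j204·0.02) = 1 + j4.08 → |·| ≈ 4.2008, ∠ ≈ 76.23°
pole (1 + j204·0.0005) = 1 + j0.102 → |·| ≈ 1.0052, ∠ ≈ 5.82°
|G| = 0.02 · 1.4284 / (4.2008 · 1.0052) ≈ 0.0067654
Gain = 20 log₁₀(0.0067654) ≈ -43.39 dB
∠G = (45.57°) − (76.23° + 5.82°) = -36.48°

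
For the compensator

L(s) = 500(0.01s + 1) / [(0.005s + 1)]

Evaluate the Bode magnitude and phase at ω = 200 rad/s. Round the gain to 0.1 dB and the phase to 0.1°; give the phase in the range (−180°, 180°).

58.0 dB, 18.4°

At ω = 200 rad/s:
zero (1 + j200·0.01) = 1 + j2 → |·| ≈ 2.2361, ∠ ≈ 63.43°
pole (1 + j200·0.005) = 1 + j1 → |·| ≈ 1.4142, ∠ ≈ 45.00°
|L| = 500 · 2.2361 / (1.4142) ≈ 790.59
Gain = 20 log₁₀(790.59) ≈ 57.96 dB
∠L = (63.43°) − (45.00°) = 18.43°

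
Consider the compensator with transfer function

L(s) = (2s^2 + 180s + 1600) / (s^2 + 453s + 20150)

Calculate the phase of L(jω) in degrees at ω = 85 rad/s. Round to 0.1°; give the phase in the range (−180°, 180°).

58.6°

Substitute s = j85:
Numerator: 2(j85)^2 + 180(j85) + 1600 = -12850 + j15300
Denominator: (j85)^2 + 453(j85) + 20150 = 12925 + j38505
|N| = √(12850² + 15300²) ≈ 19980, ∠N ≈ 130.03°
|D| = √(12925² + 38505²) ≈ 40616, ∠D ≈ 71.44°
∠L = 130.03° − 71.44° = 58.59°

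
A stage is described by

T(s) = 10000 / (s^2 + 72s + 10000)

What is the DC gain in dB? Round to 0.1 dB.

0.0 dB

T(0) = 10000 / 10000 = 1
20 log₁₀(1) ≈ 0.00 dB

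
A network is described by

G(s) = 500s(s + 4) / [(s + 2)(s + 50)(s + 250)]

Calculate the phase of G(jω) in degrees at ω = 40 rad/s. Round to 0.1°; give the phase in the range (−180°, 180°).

At s = jω = j40:
zero (s+4): 4 + j40 → |·| = √(4²+40²) = √1616 ≈ 40.2, ∠ = arctan(40/4) ≈ 84.29°
zero at origin: s = j40 → |·| = 40, ∠ = 90.00°
pole (s+2): 2 + j40 → |·| = √(2²+40²) = √1604 ≈ 40.05, ∠ = arctan(40/2) ≈ 87.14°
pole (s+50): 50 + j40 → |·| = √(50²+40²) = √4100 ≈ 64.031, ∠ = arctan(40/50) ≈ 38.66°
pole (s+250): 250 + j40 → |·| = √(250²+40²) = √64100 ≈ 253.18, ∠ = arctan(40/250) ≈ 9.09°
∠G = 174.29° − 134.89° = 39.40°

39.4°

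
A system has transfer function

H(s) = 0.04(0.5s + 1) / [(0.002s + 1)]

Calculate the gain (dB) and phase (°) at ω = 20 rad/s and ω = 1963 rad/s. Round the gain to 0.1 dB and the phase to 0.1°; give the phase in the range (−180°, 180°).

At ω = 20 rad/s:
zero (1 + j20·0.5) = 1 + j10 → |·| ≈ 10.05, ∠ ≈ 84.29°
pole (1 + j20·0.002) = 1 + j0.04 → |·| ≈ 1.0008, ∠ ≈ 2.29°
|H| = 0.04 · 10.05 / (1.0008) ≈ 0.40168
Gain = 20 log₁₀(0.40168) ≈ -7.92 dB
∠H = (84.29°) − (2.29°) = 82.00°

At ω = 1963 rad/s:
zero (1 + j1963·0.5) = 1 + j981.5 → |·| ≈ 981.5, ∠ ≈ 89.94°
pole (1 + j1963·0.002) = 1 + j3.926 → |·| ≈ 4.0514, ∠ ≈ 75.71°
|H| = 0.04 · 981.5 / (4.0514) ≈ 9.6905
Gain = 20 log₁₀(9.6905) ≈ 19.73 dB
∠H = (89.94°) − (75.71°) = 14.23°

ω = 20: -7.9 dB, 82.0°; ω = 1963: 19.7 dB, 14.2°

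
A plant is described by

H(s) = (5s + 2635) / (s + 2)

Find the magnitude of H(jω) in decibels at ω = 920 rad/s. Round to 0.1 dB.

15.2 dB

Substitute s = j920:
Numerator: 5(j920) + 2635 = 2635 + j4600
Denominator: (j920) + 2 = 2 + j920
|N| = √(2635² + 4600²) ≈ 5301.2, ∠N ≈ 60.19°
|D| = √(2² + 920²) ≈ 920, ∠D ≈ 89.88°
|H| = 5301.2 / 920 ≈ 5.7622
Gain = 20 log₁₀(5.7622) ≈ 15.21 dB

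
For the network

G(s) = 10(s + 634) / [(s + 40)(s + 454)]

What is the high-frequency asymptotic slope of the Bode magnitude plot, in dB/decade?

Each pole contributes −20 dB/decade at high frequency; each zero contributes +20 dB/decade.
Net: 1 zero(s) − 2 pole(s) → -20 dB/decade.

-20 dB/decade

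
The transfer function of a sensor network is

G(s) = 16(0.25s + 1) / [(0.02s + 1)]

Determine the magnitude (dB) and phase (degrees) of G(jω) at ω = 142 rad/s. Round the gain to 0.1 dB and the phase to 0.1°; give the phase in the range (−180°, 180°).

At ω = 142 rad/s:
zero (1 + j142·0.25) = 1 + j35.5 → |·| ≈ 35.514, ∠ ≈ 88.39°
pole (1 + j142·0.02) = 1 + j2.84 → |·| ≈ 3.0109, ∠ ≈ 70.60°
|G| = 16 · 35.514 / (3.0109) ≈ 188.72
Gain = 20 log₁₀(188.72) ≈ 45.52 dB
∠G = (88.39°) − (70.60°) = 17.79°

45.5 dB, 17.8°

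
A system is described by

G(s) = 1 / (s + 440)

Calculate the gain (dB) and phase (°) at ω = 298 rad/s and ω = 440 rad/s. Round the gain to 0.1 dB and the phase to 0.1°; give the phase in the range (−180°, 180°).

At s = jω = j298:
pole (s+440): 440 + j298 → |·| = √(440²+298²) = √282404 ≈ 531.42, ∠ = arctan(298/440) ≈ 34.11°
|G| = 1 / 531.42 ≈ 0.0018818
Gain = 20 log₁₀(0.0018818) ≈ -54.51 dB
∠G = 0.00° − 34.11° = -34.11°

At s = jω = j440:
pole (s+440): 440 + j440 → |·| = √(440²+440²) = √387200 ≈ 622.25, ∠ = arctan(440/440) ≈ 45.00°
|G| = 1 / 622.25 ≈ 0.0016071
Gain = 20 log₁₀(0.0016071) ≈ -55.88 dB
∠G = 0.00° − 45.00° = -45.00°

ω = 298: -54.5 dB, -34.1°; ω = 440: -55.9 dB, -45.0°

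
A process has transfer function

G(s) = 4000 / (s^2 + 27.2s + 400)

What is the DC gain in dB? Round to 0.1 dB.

G(0) = 4000 / 400 = 10
20 log₁₀(10) ≈ 20.00 dB

20.0 dB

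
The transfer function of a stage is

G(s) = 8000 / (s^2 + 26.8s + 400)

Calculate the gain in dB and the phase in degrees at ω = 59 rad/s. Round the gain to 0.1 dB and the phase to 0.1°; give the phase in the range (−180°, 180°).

At s = jω = j59:
quadratic: (j59)² + 26.8·j59 + 400 = -3081 + j1581.2 → |·| ≈ 3463.1, ∠ ≈ 152.83°
|G| = 8000 / 3463.1 ≈ 2.3101
Gain = 20 log₁₀(2.3101) ≈ 7.27 dB
∠G = 0.00° − 152.83° = -152.83°

7.3 dB, -152.8°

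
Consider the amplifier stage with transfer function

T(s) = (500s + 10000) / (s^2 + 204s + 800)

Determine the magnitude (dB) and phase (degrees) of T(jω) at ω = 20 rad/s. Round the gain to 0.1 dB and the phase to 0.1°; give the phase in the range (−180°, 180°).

10.8 dB, -39.4°

Substitute s = j20:
Numerator: 500(j20) + 10000 = 10000 + j10000
Denominator: (j20)^2 + 204(j20) + 800 = 400 + j4080
|N| = √(10000² + 10000²) ≈ 14142, ∠N ≈ 45.00°
|D| = √(400² + 4080²) ≈ 4099.6, ∠D ≈ 84.40°
|T| = 14142 / 4099.6 ≈ 3.4496
Gain = 20 log₁₀(3.4496) ≈ 10.76 dB
∠T = 45.00° − 84.40° = -39.40°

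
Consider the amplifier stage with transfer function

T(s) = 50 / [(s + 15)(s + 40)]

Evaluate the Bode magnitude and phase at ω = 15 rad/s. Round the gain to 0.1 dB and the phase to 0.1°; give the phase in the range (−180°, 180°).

At s = jω = j15:
pole (s+15): 15 + j15 → |·| = √(15²+15²) = √450 ≈ 21.213, ∠ = arctan(15/15) ≈ 45.00°
pole (s+40): 40 + j15 → |·| = √(40²+15²) = √1825 ≈ 42.72, ∠ = arctan(15/40) ≈ 20.56°
|T| = 50 / 906.22 ≈ 0.055174
Gain = 20 log₁₀(0.055174) ≈ -25.17 dB
∠T = 0.00° − 65.56° = -65.56°

-25.2 dB, -65.6°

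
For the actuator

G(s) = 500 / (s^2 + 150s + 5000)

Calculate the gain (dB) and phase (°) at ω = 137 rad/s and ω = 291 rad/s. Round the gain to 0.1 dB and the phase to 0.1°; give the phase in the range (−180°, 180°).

ω = 137: -33.9 dB, -123.8°; ω = 291: -45.2 dB, -151.3°

Substitute s = j137:
Numerator: 500 = 500 + j0
Denominator: (j137)^2 + 150(j137) + 5000 = -13769 + j20550
|N| = √(500² + 0²) ≈ 500, ∠N ≈ 0.00°
|D| = √(13769² + 20550²) ≈ 24736, ∠D ≈ 123.82°
|G| = 500 / 24736 ≈ 0.020213
Gain = 20 log₁₀(0.020213) ≈ -33.89 dB
∠G = 0.00° − 123.82° = -123.82°

Substitute s = j291:
Numerator: 500 = 500 + j0
Denominator: (j291)^2 + 150(j291) + 5000 = -79681 + j43650
|N| = √(500² + 0²) ≈ 500, ∠N ≈ 0.00°
|D| = √(79681² + 43650²) ≈ 90854, ∠D ≈ 151.29°
|G| = 500 / 90854 ≈ 0.0055033
Gain = 20 log₁₀(0.0055033) ≈ -45.19 dB
∠G = 0.00° − 151.29° = -151.29°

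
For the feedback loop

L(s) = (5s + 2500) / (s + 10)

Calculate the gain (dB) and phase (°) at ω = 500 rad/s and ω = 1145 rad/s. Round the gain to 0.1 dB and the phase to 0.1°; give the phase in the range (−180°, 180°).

ω = 500: 17.0 dB, -43.9°; ω = 1145: 14.7 dB, -23.1°

Substitute s = j500:
Numerator: 5(j500) + 2500 = 2500 + j2500
Denominator: (j500) + 10 = 10 + j500
|N| = √(2500² + 2500²) ≈ 3535.5, ∠N ≈ 45.00°
|D| = √(10² + 500²) ≈ 500.1, ∠D ≈ 88.85°
|L| = 3535.5 / 500.1 ≈ 7.0696
Gain = 20 log₁₀(7.0696) ≈ 16.99 dB
∠L = 45.00° − 88.85° = -43.85°

Substitute s = j1145:
Numerator: 5(j1145) + 2500 = 2500 + j5725
Denominator: (j1145) + 10 = 10 + j1145
|N| = √(2500² + 5725²) ≈ 6247, ∠N ≈ 66.41°
|D| = √(10² + 1145²) ≈ 1145, ∠D ≈ 89.50°
|L| = 6247 / 1145 ≈ 5.4559
Gain = 20 log₁₀(5.4559) ≈ 14.74 dB
∠L = 66.41° − 89.50° = -23.09°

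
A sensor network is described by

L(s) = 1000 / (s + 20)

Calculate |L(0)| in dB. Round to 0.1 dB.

L(0) = 1000 / 20 = 50
20 log₁₀(50) ≈ 33.98 dB

34.0 dB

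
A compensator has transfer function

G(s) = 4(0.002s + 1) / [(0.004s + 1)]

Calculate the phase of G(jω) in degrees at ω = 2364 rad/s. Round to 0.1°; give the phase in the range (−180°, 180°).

-5.9°

At ω = 2364 rad/s:
zero (1 + j2364·0.002) = 1 + j4.728 → |·| ≈ 4.8326, ∠ ≈ 78.06°
pole (1 + j2364·0.004) = 1 + j9.456 → |·| ≈ 9.5087, ∠ ≈ 83.96°
∠G = (78.06°) − (83.96°) = -5.90°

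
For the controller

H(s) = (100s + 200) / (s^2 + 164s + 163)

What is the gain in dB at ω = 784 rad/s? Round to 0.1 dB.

-18.1 dB

Substitute s = j784:
Numerator: 100(j784) + 200 = 200 + j78400
Denominator: (j784)^2 + 164(j784) + 163 = -614493 + j128576
|N| = √(200² + 78400²) ≈ 78400, ∠N ≈ 89.85°
|D| = √(614493² + 128576²) ≈ 6.278e+05, ∠D ≈ 168.18°
|H| = 78400 / 6.278e+05 ≈ 0.12488
Gain = 20 log₁₀(0.12488) ≈ -18.07 dB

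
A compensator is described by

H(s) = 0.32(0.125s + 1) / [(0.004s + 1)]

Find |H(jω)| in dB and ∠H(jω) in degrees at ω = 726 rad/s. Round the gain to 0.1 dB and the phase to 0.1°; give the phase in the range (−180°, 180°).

19.5 dB, 18.4°

At ω = 726 rad/s:
zero (1 + j726·0.125) = 1 + j90.75 → |·| ≈ 90.756, ∠ ≈ 89.37°
pole (1 + j726·0.004) = 1 + j2.904 → |·| ≈ 3.0714, ∠ ≈ 71.00°
|H| = 0.32 · 90.756 / (3.0714) ≈ 9.4556
Gain = 20 log₁₀(9.4556) ≈ 19.51 dB
∠H = (89.37°) − (71.00°) = 18.37°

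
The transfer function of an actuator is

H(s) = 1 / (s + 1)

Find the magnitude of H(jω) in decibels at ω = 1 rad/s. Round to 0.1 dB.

Substitute s = j1:
Numerator: 1 = 1 + j0
Denominator: (j1) + 1 = 1 + j1
|N| = √(1² + 0²) ≈ 1, ∠N ≈ 0.00°
|D| = √(1² + 1²) ≈ 1.4142, ∠D ≈ 45.00°
|H| = 1 / 1.4142 ≈ 0.70711
Gain = 20 log₁₀(0.70711) ≈ -3.01 dB

-3.0 dB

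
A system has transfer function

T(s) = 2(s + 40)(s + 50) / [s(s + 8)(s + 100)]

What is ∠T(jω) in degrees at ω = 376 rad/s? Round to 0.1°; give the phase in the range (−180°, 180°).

At s = jω = j376:
zero (s+40): 40 + j376 → |·| = √(40²+376²) = √142976 ≈ 378.12, ∠ = arctan(376/40) ≈ 83.93°
zero (s+50): 50 + j376 → |·| = √(50²+376²) = √143876 ≈ 379.31, ∠ = arctan(376/50) ≈ 82.43°
pole (s+8): 8 + j376 → |·| = √(8²+376²) = √141440 ≈ 376.09, ∠ = arctan(376/8) ≈ 88.78°
pole (s+100): 100 + j376 → |·| = √(100²+376²) = √151376 ≈ 389.07, ∠ = arctan(376/100) ≈ 75.11°
pole at origin: |s| = 376, ∠ = 90.00° (in denominator)
∠T = 166.36° − 253.89° = -87.53°

-87.5°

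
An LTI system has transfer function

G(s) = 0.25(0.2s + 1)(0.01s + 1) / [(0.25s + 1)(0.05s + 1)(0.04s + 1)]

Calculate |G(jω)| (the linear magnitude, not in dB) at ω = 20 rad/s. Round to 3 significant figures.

0.114

At ω = 20 rad/s:
zero (1 + j20·0.2) = 1 + j4 → |·| ≈ 4.1231, ∠ ≈ 75.96°
zero (1 + j20·0.01) = 1 + j0.2 → |·| ≈ 1.0198, ∠ ≈ 11.31°
pole (1 + j20·0.25) = 1 + j5 → |·| ≈ 5.099, ∠ ≈ 78.69°
pole (1 + j20·0.05) = 1 + j1 → |·| ≈ 1.4142, ∠ ≈ 45.00°
pole (1 + j20·0.04) = 1 + j0.8 → |·| ≈ 1.2806, ∠ ≈ 38.66°
|G| = 0.25 · 4.1231 · 1.0198 / (5.099 · 1.4142 · 1.2806) ≈ 0.11383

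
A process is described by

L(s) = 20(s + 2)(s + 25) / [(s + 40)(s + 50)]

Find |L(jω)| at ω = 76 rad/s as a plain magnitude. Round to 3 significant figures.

At s = jω = j76:
zero (s+2): 2 + j76 → |·| = √(2²+76²) = √5780 ≈ 76.026, ∠ = arctan(76/2) ≈ 88.49°
zero (s+25): 25 + j76 → |·| = √(25²+76²) = √6401 ≈ 80.006, ∠ = arctan(76/25) ≈ 71.79°
pole (s+40): 40 + j76 → |·| = √(40²+76²) = √7376 ≈ 85.884, ∠ = arctan(76/40) ≈ 62.24°
pole (s+50): 50 + j76 → |·| = √(50²+76²) = √8276 ≈ 90.973, ∠ = arctan(76/50) ≈ 56.66°
|L| = 20 · 6082.5 / 7813.1 ≈ 15.57

15.6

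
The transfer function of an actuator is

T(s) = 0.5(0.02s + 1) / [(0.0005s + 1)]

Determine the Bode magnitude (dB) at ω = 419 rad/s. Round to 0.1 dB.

12.3 dB

At ω = 419 rad/s:
zero (1 + j419·0.02) = 1 + j8.38 → |·| ≈ 8.4395, ∠ ≈ 83.19°
pole (1 + j419·0.0005) = 1 + j0.2095 → |·| ≈ 1.0217, ∠ ≈ 11.83°
|T| = 0.5 · 8.4395 / (1.0217) ≈ 4.1301
Gain = 20 log₁₀(4.1301) ≈ 12.32 dB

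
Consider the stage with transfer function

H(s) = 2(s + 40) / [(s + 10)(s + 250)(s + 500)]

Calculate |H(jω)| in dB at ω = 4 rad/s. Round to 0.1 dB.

At s = jω = j4:
zero (s+40): 40 + j4 → |·| = √(40²+4²) = √1616 ≈ 40.2, ∠ = arctan(4/40) ≈ 5.71°
pole (s+10): 10 + j4 → |·| = √(10²+4²) = √116 ≈ 10.77, ∠ = arctan(4/10) ≈ 21.80°
pole (s+250): 250 + j4 → |·| = √(250²+4²) = √62516 ≈ 250.03, ∠ = arctan(4/250) ≈ 0.92°
pole (s+500): 500 + j4 → |·| = √(500²+4²) = √250016 ≈ 500.02, ∠ = arctan(4/500) ≈ 0.46°
|H| = 2 · 40.2 / 1.3465e+06 ≈ 5.971e-05
Gain = 20 log₁₀(5.971e-05) ≈ -84.48 dB

-84.5 dB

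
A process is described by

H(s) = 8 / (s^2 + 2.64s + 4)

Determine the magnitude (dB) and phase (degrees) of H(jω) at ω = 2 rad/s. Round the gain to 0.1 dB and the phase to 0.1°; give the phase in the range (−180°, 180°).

At s = jω = j2:
quadratic: (j2)² + 2.64·j2 + 4 = 0 + j5.28 → |·| ≈ 5.28, ∠ ≈ 90.00°
|H| = 8 / 5.28 ≈ 1.5152
Gain = 20 log₁₀(1.5152) ≈ 3.61 dB
∠H = 0.00° − 90.00° = -90.00°

3.6 dB, -90.0°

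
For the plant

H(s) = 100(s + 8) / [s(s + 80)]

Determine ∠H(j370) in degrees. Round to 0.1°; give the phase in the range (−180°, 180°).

-79.0°

At s = jω = j370:
zero (s+8): 8 + j370 → |·| = √(8²+370²) = √136964 ≈ 370.09, ∠ = arctan(370/8) ≈ 88.76°
pole (s+80): 80 + j370 → |·| = √(80²+370²) = √143300 ≈ 378.55, ∠ = arctan(370/80) ≈ 77.80°
pole at origin: |s| = 370, ∠ = 90.00° (in denominator)
∠H = 88.76° − 167.80° = -79.04°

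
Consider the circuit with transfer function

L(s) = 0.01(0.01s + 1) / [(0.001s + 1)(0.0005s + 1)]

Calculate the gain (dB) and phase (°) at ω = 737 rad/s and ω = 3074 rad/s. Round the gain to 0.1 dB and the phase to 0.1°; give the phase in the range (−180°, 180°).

At ω = 737 rad/s:
zero (1 + j737·0.01) = 1 + j7.37 → |·| ≈ 7.4375, ∠ ≈ 82.27°
pole (1 + j737·0.001) = 1 + j0.737 → |·| ≈ 1.2422, ∠ ≈ 36.39°
pole (1 + j737·0.0005) = 1 + j0.3685 → |·| ≈ 1.0657, ∠ ≈ 20.23°
|L| = 0.01 · 7.4375 / (1.2422 · 1.0657) ≈ 0.056182
Gain = 20 log₁₀(0.056182) ≈ -25.01 dB
∠L = (82.27°) − (36.39° + 20.23°) = 25.65°

At ω = 3074 rad/s:
zero (1 + j3074·0.01) = 1 + j30.74 → |·| ≈ 30.756, ∠ ≈ 88.14°
pole (1 + j3074·0.001) = 1 + j3.074 → |·| ≈ 3.2326, ∠ ≈ 71.98°
pole (1 + j3074·0.0005) = 1 + j1.537 → |·| ≈ 1.8337, ∠ ≈ 56.95°
|L| = 0.01 · 30.756 / (3.2326 · 1.8337) ≈ 0.051886
Gain = 20 log₁₀(0.051886) ≈ -25.70 dB
∠L = (88.14°) − (71.98° + 56.95°) = -40.79°

ω = 737: -25.0 dB, 25.7°; ω = 3074: -25.7 dB, -40.8°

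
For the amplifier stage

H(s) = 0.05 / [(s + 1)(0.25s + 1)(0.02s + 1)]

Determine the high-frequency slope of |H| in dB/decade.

Each pole contributes −20 dB/decade at high frequency; each zero contributes +20 dB/decade.
Net: 0 zero(s) − 3 pole(s) → -60 dB/decade.

-60 dB/decade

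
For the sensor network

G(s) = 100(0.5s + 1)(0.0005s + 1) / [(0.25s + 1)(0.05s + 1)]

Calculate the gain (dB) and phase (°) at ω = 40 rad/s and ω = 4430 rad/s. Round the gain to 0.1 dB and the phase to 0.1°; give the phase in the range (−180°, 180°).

At ω = 40 rad/s:
zero (1 + j40·0.5) = 1 + j20 → |·| ≈ 20.025, ∠ ≈ 87.14°
zero (1 + j40·0.0005) = 1 + j0.02 → |·| ≈ 1.0002, ∠ ≈ 1.15°
pole (1 + j40·0.25) = 1 + j10 → |·| ≈ 10.05, ∠ ≈ 84.29°
pole (1 + j40·0.05) = 1 + j2 → |·| ≈ 2.2361, ∠ ≈ 63.43°
|G| = 100 · 20.025 · 1.0002 / (10.05 · 2.2361) ≈ 89.126
Gain = 20 log₁₀(89.126) ≈ 39.00 dB
∠G = (87.14° + 1.15°) − (84.29° + 63.43°) = -59.43°

At ω = 4430 rad/s:
zero (1 + j4430·0.5) = 1 + j2215 → |·| ≈ 2215, ∠ ≈ 89.97°
zero (1 + j4430·0.0005) = 1 + j2.215 → |·| ≈ 2.4303, ∠ ≈ 65.70°
pole (1 + j4430·0.25) = 1 + j1107.5 → |·| ≈ 1107.5, ∠ ≈ 89.95°
pole (1 + j4430·0.05) = 1 + j221.5 → |·| ≈ 221.5, ∠ ≈ 89.74°
|G| = 100 · 2215 · 2.4303 / (1107.5 · 221.5) ≈ 2.1944
Gain = 20 log₁₀(2.1944) ≈ 6.83 dB
∠G = (89.97° + 65.70°) − (89.95° + 89.74°) = -24.02°

ω = 40: 39.0 dB, -59.4°; ω = 4430: 6.8 dB, -24.0°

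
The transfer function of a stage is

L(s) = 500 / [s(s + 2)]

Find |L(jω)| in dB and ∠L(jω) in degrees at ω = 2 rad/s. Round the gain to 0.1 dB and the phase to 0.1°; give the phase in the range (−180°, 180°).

38.9 dB, -135.0°

At s = jω = j2:
pole (s+2): 2 + j2 → |·| = √(2²+2²) = √8 ≈ 2.8284, ∠ = arctan(2/2) ≈ 45.00°
pole at origin: |s| = 2, ∠ = 90.00° (in denominator)
|L| = 500 / 5.6568 ≈ 88.389
Gain = 20 log₁₀(88.389) ≈ 38.93 dB
∠L = 0.00° − 135.00° = -135.00°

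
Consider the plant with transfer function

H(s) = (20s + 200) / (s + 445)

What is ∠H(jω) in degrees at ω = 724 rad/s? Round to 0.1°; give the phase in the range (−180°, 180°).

Substitute s = j724:
Numerator: 20(j724) + 200 = 200 + j14480
Denominator: (j724) + 445 = 445 + j724
|N| = √(200² + 14480²) ≈ 14481, ∠N ≈ 89.21°
|D| = √(445² + 724²) ≈ 849.82, ∠D ≈ 58.42°
∠H = 89.21° − 58.42° = 30.79°

30.8°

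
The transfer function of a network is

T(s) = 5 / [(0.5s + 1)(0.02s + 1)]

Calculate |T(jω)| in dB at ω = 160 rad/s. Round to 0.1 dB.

At ω = 160 rad/s:
pole (1 + j160·0.5) = 1 + j80 → |·| ≈ 80.006, ∠ ≈ 89.28°
pole (1 + j160·0.02) = 1 + j3.2 → |·| ≈ 3.3526, ∠ ≈ 72.65°
|T| = 5 · 1 / (80.006 · 3.3526) ≈ 0.018641
Gain = 20 log₁₀(0.018641) ≈ -34.59 dB

-34.6 dB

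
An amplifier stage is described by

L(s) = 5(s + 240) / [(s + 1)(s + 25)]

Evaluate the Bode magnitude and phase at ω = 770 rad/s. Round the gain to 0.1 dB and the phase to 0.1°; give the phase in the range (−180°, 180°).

-43.4 dB, -105.4°

At s = jω = j770:
zero (s+240): 240 + j770 → |·| = √(240²+770²) = √650500 ≈ 806.54, ∠ = arctan(770/240) ≈ 72.69°
pole (s+1): 1 + j770 → |·| = √(1²+770²) = √592901 ≈ 770, ∠ = arctan(770/1) ≈ 89.93°
pole (s+25): 25 + j770 → |·| = √(25²+770²) = √593525 ≈ 770.41, ∠ = arctan(770/25) ≈ 88.14°
|L| = 5 · 806.54 / 5.9322e+05 ≈ 0.006798
Gain = 20 log₁₀(0.006798) ≈ -43.35 dB
∠L = 72.69° − 178.07° = -105.38°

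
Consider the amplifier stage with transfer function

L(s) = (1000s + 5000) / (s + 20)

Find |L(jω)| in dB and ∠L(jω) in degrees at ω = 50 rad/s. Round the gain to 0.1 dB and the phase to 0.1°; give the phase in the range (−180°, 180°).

Substitute s = j50:
Numerator: 1000(j50) + 5000 = 5000 + j50000
Denominator: (j50) + 20 = 20 + j50
|N| = √(5000² + 50000²) ≈ 50249, ∠N ≈ 84.29°
|D| = √(20² + 50²) ≈ 53.852, ∠D ≈ 68.20°
|L| = 50249 / 53.852 ≈ 933.09
Gain = 20 log₁₀(933.09) ≈ 59.40 dB
∠L = 84.29° − 68.20° = 16.09°

59.4 dB, 16.1°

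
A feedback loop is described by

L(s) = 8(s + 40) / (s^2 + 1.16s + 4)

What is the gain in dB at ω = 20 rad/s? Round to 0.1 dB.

-0.9 dB

At s = jω = j20:
zero (s+40): 40 + j20 → |·| = √(40²+20²) = √2000 ≈ 44.721, ∠ = arctan(20/40) ≈ 26.57°
quadratic: (j20)² + 1.16·j20 + 4 = -396 + j23.2 → |·| ≈ 396.68, ∠ ≈ 176.65°
|L| = 8 · 44.721 / 396.68 ≈ 0.90191
Gain = 20 log₁₀(0.90191) ≈ -0.90 dB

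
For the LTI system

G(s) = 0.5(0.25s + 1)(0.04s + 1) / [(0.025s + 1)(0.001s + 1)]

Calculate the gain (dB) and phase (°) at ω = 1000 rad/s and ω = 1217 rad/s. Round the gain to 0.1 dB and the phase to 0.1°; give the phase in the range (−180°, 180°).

ω = 1000: 43.0 dB, 45.6°; ω = 1217: 43.8 dB, 39.9°

At ω = 1000 rad/s:
zero (1 + j1000·0.25) = 1 + j250 → |·| ≈ 250, ∠ ≈ 89.77°
zero (1 + j1000·0.04) = 1 + j40 → |·| ≈ 40.012, ∠ ≈ 88.57°
pole (1 + j1000·0.025) = 1 + j25 → |·| ≈ 25.02, ∠ ≈ 87.71°
pole (1 + j1000·0.001) = 1 + j1 → |·| ≈ 1.4142, ∠ ≈ 45.00°
|G| = 0.5 · 250 · 40.012 / (25.02 · 1.4142) ≈ 141.35
Gain = 20 log₁₀(141.35) ≈ 43.01 dB
∠G = (89.77° + 88.57°) − (87.71° + 45.00°) = 45.63°

At ω = 1217 rad/s:
zero (1 + j1217·0.25) = 1 + j304.25 → |·| ≈ 304.25, ∠ ≈ 89.81°
zero (1 + j1217·0.04) = 1 + j48.68 → |·| ≈ 48.69, ∠ ≈ 88.82°
pole (1 + j1217·0.025) = 1 + j30.425 → |·| ≈ 30.441, ∠ ≈ 88.12°
pole (1 + j1217·0.001) = 1 + j1.217 → |·| ≈ 1.5751, ∠ ≈ 50.59°
|G| = 0.5 · 304.25 · 48.69 / (30.441 · 1.5751) ≈ 154.48
Gain = 20 log₁₀(154.48) ≈ 43.78 dB
∠G = (89.81° + 88.82°) − (88.12° + 50.59°) = 39.92°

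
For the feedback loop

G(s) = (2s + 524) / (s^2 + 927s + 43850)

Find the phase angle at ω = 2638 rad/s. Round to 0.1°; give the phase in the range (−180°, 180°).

-76.2°

Substitute s = j2638:
Numerator: 2(j2638) + 524 = 524 + j5276
Denominator: (j2638)^2 + 927(j2638) + 43850 = -6915194 + j2445426
|N| = √(524² + 5276²) ≈ 5302, ∠N ≈ 84.33°
|D| = √(6915194² + 2445426²) ≈ 7.3348e+06, ∠D ≈ 160.52°
∠G = 84.33° − 160.52° = -76.19°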